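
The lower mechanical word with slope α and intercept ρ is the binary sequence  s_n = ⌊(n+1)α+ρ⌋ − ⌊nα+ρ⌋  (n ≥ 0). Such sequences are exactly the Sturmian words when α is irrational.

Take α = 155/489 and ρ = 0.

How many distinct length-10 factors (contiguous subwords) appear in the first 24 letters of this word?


7

t_n = ⌊(n·155)/489⌋ for n = 0 … 24:
  n=0…9: ⌊0/489⌋=0 ⌊155/489⌋=0 ⌊310/489⌋=0 ⌊465/489⌋=0 ⌊620/489⌋=1 ⌊775/489⌋=1 ⌊930/489⌋=1 ⌊1085/489⌋=2 ⌊1240/489⌋=2 ⌊1395/489⌋=2
  n=10…19: ⌊1550/489⌋=3 ⌊1705/489⌋=3 ⌊1860/489⌋=3 ⌊2015/489⌋=4 ⌊2170/489⌋=4 ⌊2325/489⌋=4 ⌊2480/489⌋=5 ⌊2635/489⌋=5 ⌊2790/489⌋=5 ⌊2945/489⌋=6
  n=20…24: ⌊3100/489⌋=6 ⌊3255/489⌋=6 ⌊3410/489⌋=6 ⌊3565/489⌋=7 ⌊3720/489⌋=7
s_n = t_(n+1) − t_n for n = 0 … 23 gives
prefix = 000100100100100100100010
slide a length-10 window over [0..9] … [14..23] (15 windows); first occurrence of each distinct factor:
  [  0..  9] 0001001001
  [  1.. 10] 0010010010
  [  2.. 11] 0100100100
  [  3.. 12] 1001001001
  [ 12.. 21] 1001001000
  [ 13.. 22] 0010010001
  [ 14.. 23] 0100100010
  (the other 8 windows repeat one of these)
distinct factors: {0001001001, 0010010001, 0010010010, 0100100010, 0100100100, 1001001000, 1001001001}
count = 7  (Sturmian bound for length 10 is 11)


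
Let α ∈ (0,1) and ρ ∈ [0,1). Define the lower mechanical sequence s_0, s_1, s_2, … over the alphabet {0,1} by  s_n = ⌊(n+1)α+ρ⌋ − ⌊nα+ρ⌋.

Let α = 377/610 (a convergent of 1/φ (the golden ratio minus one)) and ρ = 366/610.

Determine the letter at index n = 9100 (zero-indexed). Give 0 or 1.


1

(n+1)α + ρ = (9101·377 + 366) / 610 = 3431443/610
nα + ρ     = (9100·377 + 366) / 610 = 3431066/610
⌊3431443/610⌋ = 5625,  ⌊3431066/610⌋ = 5624
s_{9100} = 5625 − 5624 = 1


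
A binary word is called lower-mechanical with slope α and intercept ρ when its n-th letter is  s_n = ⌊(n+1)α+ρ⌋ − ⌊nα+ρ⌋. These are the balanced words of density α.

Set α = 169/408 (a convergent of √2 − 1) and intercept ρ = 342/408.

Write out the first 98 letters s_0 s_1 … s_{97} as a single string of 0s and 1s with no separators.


n=0: ⌊(1·169+342)/408⌋ − ⌊(0·169+342)/408⌋ = ⌊511/408⌋ − ⌊342/408⌋ = 1 − 0 = 1
n=1: ⌊(2·169+342)/408⌋ − ⌊(1·169+342)/408⌋ = ⌊680/408⌋ − ⌊511/408⌋ = 1 − 1 = 0
n=2: ⌊(3·169+342)/408⌋ − ⌊(2·169+342)/408⌋ = ⌊849/408⌋ − ⌊680/408⌋ = 2 − 1 = 1
n=3: ⌊(4·169+342)/408⌋ − ⌊(3·169+342)/408⌋ = ⌊1018/408⌋ − ⌊849/408⌋ = 2 − 2 = 0
n=4: ⌊(5·169+342)/408⌋ − ⌊(4·169+342)/408⌋ = ⌊1187/408⌋ − ⌊1018/408⌋ = 2 − 2 = 0
n=5: ⌊(6·169+342)/408⌋ − ⌊(5·169+342)/408⌋ = ⌊1356/408⌋ − ⌊1187/408⌋ = 3 − 2 = 1
n=6: ⌊(7·169+342)/408⌋ − ⌊(6·169+342)/408⌋ = ⌊1525/408⌋ − ⌊1356/408⌋ = 3 − 3 = 0
n=7: ⌊(8·169+342)/408⌋ − ⌊(7·169+342)/408⌋ = ⌊1694/408⌋ − ⌊1525/408⌋ = 4 − 3 = 1
n=8: ⌊(9·169+342)/408⌋ − ⌊(8·169+342)/408⌋ = ⌊1863/408⌋ − ⌊1694/408⌋ = 4 − 4 = 0
n=9: ⌊(10·169+342)/408⌋ − ⌊(9·169+342)/408⌋ = ⌊2032/408⌋ − ⌊1863/408⌋ = 4 − 4 = 0
n=10: ⌊(11·169+342)/408⌋ − ⌊(10·169+342)/408⌋ = ⌊2201/408⌋ − ⌊2032/408⌋ = 5 − 4 = 1
n=11: ⌊(12·169+342)/408⌋ − ⌊(11·169+342)/408⌋ = ⌊2370/408⌋ − ⌊2201/408⌋ = 5 − 5 = 0
n=12: ⌊(13·169+342)/408⌋ − ⌊(12·169+342)/408⌋ = ⌊2539/408⌋ − ⌊2370/408⌋ = 6 − 5 = 1
n=13: ⌊(14·169+342)/408⌋ − ⌊(13·169+342)/408⌋ = ⌊2708/408⌋ − ⌊2539/408⌋ = 6 − 6 = 0
n=14: ⌊(15·169+342)/408⌋ − ⌊(14·169+342)/408⌋ = ⌊2877/408⌋ − ⌊2708/408⌋ = 7 − 6 = 1
n=15: ⌊(16·169+342)/408⌋ − ⌊(15·169+342)/408⌋ = ⌊3046/408⌋ − ⌊2877/408⌋ = 7 − 7 = 0
n=16: ⌊(17·169+342)/408⌋ − ⌊(16·169+342)/408⌋ = ⌊3215/408⌋ − ⌊3046/408⌋ = 7 − 7 = 0
n=17: ⌊(18·169+342)/408⌋ − ⌊(17·169+342)/408⌋ = ⌊3384/408⌋ − ⌊3215/408⌋ = 8 − 7 = 1
n=18: ⌊(19·169+342)/408⌋ − ⌊(18·169+342)/408⌋ = ⌊3553/408⌋ − ⌊3384/408⌋ = 8 − 8 = 0
n=19: ⌊(20·169+342)/408⌋ − ⌊(19·169+342)/408⌋ = ⌊3722/408⌋ − ⌊3553/408⌋ = 9 − 8 = 1
n=20: ⌊(21·169+342)/408⌋ − ⌊(20·169+342)/408⌋ = ⌊3891/408⌋ − ⌊3722/408⌋ = 9 − 9 = 0
n=21: ⌊(22·169+342)/408⌋ − ⌊(21·169+342)/408⌋ = ⌊4060/408⌋ − ⌊3891/408⌋ = 9 − 9 = 0
n=22: ⌊(23·169+342)/408⌋ − ⌊(22·169+342)/408⌋ = ⌊4229/408⌋ − ⌊4060/408⌋ = 10 − 9 = 1
n=23: ⌊(24·169+342)/408⌋ − ⌊(23·169+342)/408⌋ = ⌊4398/408⌋ − ⌊4229/408⌋ = 10 − 10 = 0
n=24: ⌊(25·169+342)/408⌋ − ⌊(24·169+342)/408⌋ = ⌊4567/408⌋ − ⌊4398/408⌋ = 11 − 10 = 1
n=25: ⌊(26·169+342)/408⌋ − ⌊(25·169+342)/408⌋ = ⌊4736/408⌋ − ⌊4567/408⌋ = 11 − 11 = 0
n=26: ⌊(27·169+342)/408⌋ − ⌊(26·169+342)/408⌋ = ⌊4905/408⌋ − ⌊4736/408⌋ = 12 − 11 = 1
n=27: ⌊(28·169+342)/408⌋ − ⌊(27·169+342)/408⌋ = ⌊5074/408⌋ − ⌊4905/408⌋ = 12 − 12 = 0
n=28: ⌊(29·169+342)/408⌋ − ⌊(28·169+342)/408⌋ = ⌊5243/408⌋ − ⌊5074/408⌋ = 12 − 12 = 0
n=29: ⌊(30·169+342)/408⌋ − ⌊(29·169+342)/408⌋ = ⌊5412/408⌋ − ⌊5243/408⌋ = 13 − 12 = 1
n=30: ⌊(31·169+342)/408⌋ − ⌊(30·169+342)/408⌋ = ⌊5581/408⌋ − ⌊5412/408⌋ = 13 − 13 = 0
n=31: ⌊(32·169+342)/408⌋ − ⌊(31·169+342)/408⌋ = ⌊5750/408⌋ − ⌊5581/408⌋ = 14 − 13 = 1
n=32: ⌊(33·169+342)/408⌋ − ⌊(32·169+342)/408⌋ = ⌊5919/408⌋ − ⌊5750/408⌋ = 14 − 14 = 0
n=33: ⌊(34·169+342)/408⌋ − ⌊(33·169+342)/408⌋ = ⌊6088/408⌋ − ⌊5919/408⌋ = 14 − 14 = 0
n=34: ⌊(35·169+342)/408⌋ − ⌊(34·169+342)/408⌋ = ⌊6257/408⌋ − ⌊6088/408⌋ = 15 − 14 = 1
n=35: ⌊(36·169+342)/408⌋ − ⌊(35·169+342)/408⌋ = ⌊6426/408⌋ − ⌊6257/408⌋ = 15 − 15 = 0
n=36: ⌊(37·169+342)/408⌋ − ⌊(36·169+342)/408⌋ = ⌊6595/408⌋ − ⌊6426/408⌋ = 16 − 15 = 1
n=37: ⌊(38·169+342)/408⌋ − ⌊(37·169+342)/408⌋ = ⌊6764/408⌋ − ⌊6595/408⌋ = 16 − 16 = 0
n=38: ⌊(39·169+342)/408⌋ − ⌊(38·169+342)/408⌋ = ⌊6933/408⌋ − ⌊6764/408⌋ = 16 − 16 = 0
n=39: ⌊(40·169+342)/408⌋ − ⌊(39·169+342)/408⌋ = ⌊7102/408⌋ − ⌊6933/408⌋ = 17 − 16 = 1
n=40: ⌊(41·169+342)/408⌋ − ⌊(40·169+342)/408⌋ = ⌊7271/408⌋ − ⌊7102/408⌋ = 17 − 17 = 0
n=41: ⌊(42·169+342)/408⌋ − ⌊(41·169+342)/408⌋ = ⌊7440/408⌋ − ⌊7271/408⌋ = 18 − 17 = 1
n=42: ⌊(43·169+342)/408⌋ − ⌊(42·169+342)/408⌋ = ⌊7609/408⌋ − ⌊7440/408⌋ = 18 − 18 = 0
n=43: ⌊(44·169+342)/408⌋ − ⌊(43·169+342)/408⌋ = ⌊7778/408⌋ − ⌊7609/408⌋ = 19 − 18 = 1
n=44: ⌊(45·169+342)/408⌋ − ⌊(44·169+342)/408⌋ = ⌊7947/408⌋ − ⌊7778/408⌋ = 19 − 19 = 0
n=45: ⌊(46·169+342)/408⌋ − ⌊(45·169+342)/408⌋ = ⌊8116/408⌋ − ⌊7947/408⌋ = 19 − 19 = 0
n=46: ⌊(47·169+342)/408⌋ − ⌊(46·169+342)/408⌋ = ⌊8285/408⌋ − ⌊8116/408⌋ = 20 − 19 = 1
n=47: ⌊(48·169+342)/408⌋ − ⌊(47·169+342)/408⌋ = ⌊8454/408⌋ − ⌊8285/408⌋ = 20 − 20 = 0
n=48: ⌊(49·169+342)/408⌋ − ⌊(48·169+342)/408⌋ = ⌊8623/408⌋ − ⌊8454/408⌋ = 21 − 20 = 1
n=49: ⌊(50·169+342)/408⌋ − ⌊(49·169+342)/408⌋ = ⌊8792/408⌋ − ⌊8623/408⌋ = 21 − 21 = 0
n=50: ⌊(51·169+342)/408⌋ − ⌊(50·169+342)/408⌋ = ⌊8961/408⌋ − ⌊8792/408⌋ = 21 − 21 = 0
n=51: ⌊(52·169+342)/408⌋ − ⌊(51·169+342)/408⌋ = ⌊9130/408⌋ − ⌊8961/408⌋ = 22 − 21 = 1
n=52: ⌊(53·169+342)/408⌋ − ⌊(52·169+342)/408⌋ = ⌊9299/408⌋ − ⌊9130/408⌋ = 22 − 22 = 0
n=53: ⌊(54·169+342)/408⌋ − ⌊(53·169+342)/408⌋ = ⌊9468/408⌋ − ⌊9299/408⌋ = 23 − 22 = 1
n=54: ⌊(55·169+342)/408⌋ − ⌊(54·169+342)/408⌋ = ⌊9637/408⌋ − ⌊9468/408⌋ = 23 − 23 = 0
n=55: ⌊(56·169+342)/408⌋ − ⌊(55·169+342)/408⌋ = ⌊9806/408⌋ − ⌊9637/408⌋ = 24 − 23 = 1
n=56: ⌊(57·169+342)/408⌋ − ⌊(56·169+342)/408⌋ = ⌊9975/408⌋ − ⌊9806/408⌋ = 24 − 24 = 0
n=57: ⌊(58·169+342)/408⌋ − ⌊(57·169+342)/408⌋ = ⌊10144/408⌋ − ⌊9975/408⌋ = 24 − 24 = 0
n=58: ⌊(59·169+342)/408⌋ − ⌊(58·169+342)/408⌋ = ⌊10313/408⌋ − ⌊10144/408⌋ = 25 − 24 = 1
n=59: ⌊(60·169+342)/408⌋ − ⌊(59·169+342)/408⌋ = ⌊10482/408⌋ − ⌊10313/408⌋ = 25 − 25 = 0
n=60: ⌊(61·169+342)/408⌋ − ⌊(60·169+342)/408⌋ = ⌊10651/408⌋ − ⌊10482/408⌋ = 26 − 25 = 1
n=61: ⌊(62·169+342)/408⌋ − ⌊(61·169+342)/408⌋ = ⌊10820/408⌋ − ⌊10651/408⌋ = 26 − 26 = 0
n=62: ⌊(63·169+342)/408⌋ − ⌊(62·169+342)/408⌋ = ⌊10989/408⌋ − ⌊10820/408⌋ = 26 − 26 = 0
n=63: ⌊(64·169+342)/408⌋ − ⌊(63·169+342)/408⌋ = ⌊11158/408⌋ − ⌊10989/408⌋ = 27 − 26 = 1
n=64: ⌊(65·169+342)/408⌋ − ⌊(64·169+342)/408⌋ = ⌊11327/408⌋ − ⌊11158/408⌋ = 27 − 27 = 0
n=65: ⌊(66·169+342)/408⌋ − ⌊(65·169+342)/408⌋ = ⌊11496/408⌋ − ⌊11327/408⌋ = 28 − 27 = 1
n=66: ⌊(67·169+342)/408⌋ − ⌊(66·169+342)/408⌋ = ⌊11665/408⌋ − ⌊11496/408⌋ = 28 − 28 = 0
n=67: ⌊(68·169+342)/408⌋ − ⌊(67·169+342)/408⌋ = ⌊11834/408⌋ − ⌊11665/408⌋ = 29 − 28 = 1
n=68: ⌊(69·169+342)/408⌋ − ⌊(68·169+342)/408⌋ = ⌊12003/408⌋ − ⌊11834/408⌋ = 29 − 29 = 0
n=69: ⌊(70·169+342)/408⌋ − ⌊(69·169+342)/408⌋ = ⌊12172/408⌋ − ⌊12003/408⌋ = 29 − 29 = 0
n=70: ⌊(71·169+342)/408⌋ − ⌊(70·169+342)/408⌋ = ⌊12341/408⌋ − ⌊12172/408⌋ = 30 − 29 = 1
n=71: ⌊(72·169+342)/408⌋ − ⌊(71·169+342)/408⌋ = ⌊12510/408⌋ − ⌊12341/408⌋ = 30 − 30 = 0
n=72: ⌊(73·169+342)/408⌋ − ⌊(72·169+342)/408⌋ = ⌊12679/408⌋ − ⌊12510/408⌋ = 31 − 30 = 1
n=73: ⌊(74·169+342)/408⌋ − ⌊(73·169+342)/408⌋ = ⌊12848/408⌋ − ⌊12679/408⌋ = 31 − 31 = 0
n=74: ⌊(75·169+342)/408⌋ − ⌊(74·169+342)/408⌋ = ⌊13017/408⌋ − ⌊12848/408⌋ = 31 − 31 = 0
n=75: ⌊(76·169+342)/408⌋ − ⌊(75·169+342)/408⌋ = ⌊13186/408⌋ − ⌊13017/408⌋ = 32 − 31 = 1
n=76: ⌊(77·169+342)/408⌋ − ⌊(76·169+342)/408⌋ = ⌊13355/408⌋ − ⌊13186/408⌋ = 32 − 32 = 0
n=77: ⌊(78·169+342)/408⌋ − ⌊(77·169+342)/408⌋ = ⌊13524/408⌋ − ⌊13355/408⌋ = 33 − 32 = 1
n=78: ⌊(79·169+342)/408⌋ − ⌊(78·169+342)/408⌋ = ⌊13693/408⌋ − ⌊13524/408⌋ = 33 − 33 = 0
n=79: ⌊(80·169+342)/408⌋ − ⌊(79·169+342)/408⌋ = ⌊13862/408⌋ − ⌊13693/408⌋ = 33 − 33 = 0
n=80: ⌊(81·169+342)/408⌋ − ⌊(80·169+342)/408⌋ = ⌊14031/408⌋ − ⌊13862/408⌋ = 34 − 33 = 1
n=81: ⌊(82·169+342)/408⌋ − ⌊(81·169+342)/408⌋ = ⌊14200/408⌋ − ⌊14031/408⌋ = 34 − 34 = 0
n=82: ⌊(83·169+342)/408⌋ − ⌊(82·169+342)/408⌋ = ⌊14369/408⌋ − ⌊14200/408⌋ = 35 − 34 = 1
n=83: ⌊(84·169+342)/408⌋ − ⌊(83·169+342)/408⌋ = ⌊14538/408⌋ − ⌊14369/408⌋ = 35 − 35 = 0
n=84: ⌊(85·169+342)/408⌋ − ⌊(84·169+342)/408⌋ = ⌊14707/408⌋ − ⌊14538/408⌋ = 36 − 35 = 1
n=85: ⌊(86·169+342)/408⌋ − ⌊(85·169+342)/408⌋ = ⌊14876/408⌋ − ⌊14707/408⌋ = 36 − 36 = 0
n=86: ⌊(87·169+342)/408⌋ − ⌊(86·169+342)/408⌋ = ⌊15045/408⌋ − ⌊14876/408⌋ = 36 − 36 = 0
n=87: ⌊(88·169+342)/408⌋ − ⌊(87·169+342)/408⌋ = ⌊15214/408⌋ − ⌊15045/408⌋ = 37 − 36 = 1
n=88: ⌊(89·169+342)/408⌋ − ⌊(88·169+342)/408⌋ = ⌊15383/408⌋ − ⌊15214/408⌋ = 37 − 37 = 0
n=89: ⌊(90·169+342)/408⌋ − ⌊(89·169+342)/408⌋ = ⌊15552/408⌋ − ⌊15383/408⌋ = 38 − 37 = 1
n=90: ⌊(91·169+342)/408⌋ − ⌊(90·169+342)/408⌋ = ⌊15721/408⌋ − ⌊15552/408⌋ = 38 − 38 = 0
n=91: ⌊(92·169+342)/408⌋ − ⌊(91·169+342)/408⌋ = ⌊15890/408⌋ − ⌊15721/408⌋ = 38 − 38 = 0
n=92: ⌊(93·169+342)/408⌋ − ⌊(92·169+342)/408⌋ = ⌊16059/408⌋ − ⌊15890/408⌋ = 39 − 38 = 1
n=93: ⌊(94·169+342)/408⌋ − ⌊(93·169+342)/408⌋ = ⌊16228/408⌋ − ⌊16059/408⌋ = 39 − 39 = 0
n=94: ⌊(95·169+342)/408⌋ − ⌊(94·169+342)/408⌋ = ⌊16397/408⌋ − ⌊16228/408⌋ = 40 − 39 = 1
n=95: ⌊(96·169+342)/408⌋ − ⌊(95·169+342)/408⌋ = ⌊16566/408⌋ − ⌊16397/408⌋ = 40 − 40 = 0
n=96: ⌊(97·169+342)/408⌋ − ⌊(96·169+342)/408⌋ = ⌊16735/408⌋ − ⌊16566/408⌋ = 41 − 40 = 1
n=97: ⌊(98·169+342)/408⌋ − ⌊(97·169+342)/408⌋ = ⌊16904/408⌋ − ⌊16735/408⌋ = 41 − 41 = 0

10100101001010100101001010100101001010010101001010010101001010010101001010010100101010010100101010


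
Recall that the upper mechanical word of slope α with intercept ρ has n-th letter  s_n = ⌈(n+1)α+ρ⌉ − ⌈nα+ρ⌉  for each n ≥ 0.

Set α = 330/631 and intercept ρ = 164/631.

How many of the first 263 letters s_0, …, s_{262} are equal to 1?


#1s = Σ_{n=0}^{262} s_n = Σ_{n=0}^{262} (⌈(n+1)α+ρ⌉ − ⌈nα+ρ⌉)
the sum telescopes: every ⌈nα+ρ⌉ with 0 < n < 263 appears once with + and once with −, leaving ⌈263α+ρ⌉ − ⌈0·α+ρ⌉
263α + ρ = (263·330 + 164) / 631 = 86954/631
ρ = 164/631
⌈86954/631⌉ = 138,  ⌈164/631⌉ = 1
#1s = 138 − 1 = 137

137


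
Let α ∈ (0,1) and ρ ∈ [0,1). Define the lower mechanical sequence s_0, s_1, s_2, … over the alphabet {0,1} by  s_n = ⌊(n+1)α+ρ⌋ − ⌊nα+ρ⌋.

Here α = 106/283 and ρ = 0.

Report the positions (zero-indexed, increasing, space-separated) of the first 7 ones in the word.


2 5 8 10 13 16 18

n=0: ⌊106/283⌋−⌊0/283⌋ = 0−0 = 0
n=1: ⌊212/283⌋−⌊106/283⌋ = 0−0 = 0
n=2: ⌊318/283⌋−⌊212/283⌋ = 1−0 = 1  ← one
n=3: ⌊424/283⌋−⌊318/283⌋ = 1−1 = 0
n=4: ⌊530/283⌋−⌊424/283⌋ = 1−1 = 0
n=5: ⌊636/283⌋−⌊530/283⌋ = 2−1 = 1  ← one
n=6: ⌊742/283⌋−⌊636/283⌋ = 2−2 = 0
n=7: ⌊848/283⌋−⌊742/283⌋ = 2−2 = 0
n=8: ⌊954/283⌋−⌊848/283⌋ = 3−2 = 1  ← one
n=9: ⌊1060/283⌋−⌊954/283⌋ = 3−3 = 0
n=10: ⌊1166/283⌋−⌊1060/283⌋ = 4−3 = 1  ← one
n=11: ⌊1272/283⌋−⌊1166/283⌋ = 4−4 = 0
n=12: ⌊1378/283⌋−⌊1272/283⌋ = 4−4 = 0
n=13: ⌊1484/283⌋−⌊1378/283⌋ = 5−4 = 1  ← one
n=14: ⌊1590/283⌋−⌊1484/283⌋ = 5−5 = 0
n=15: ⌊1696/283⌋−⌊1590/283⌋ = 5−5 = 0
n=16: ⌊1802/283⌋−⌊1696/283⌋ = 6−5 = 1  ← one
n=17: ⌊1908/283⌋−⌊1802/283⌋ = 6−6 = 0
n=18: ⌊2014/283⌋−⌊1908/283⌋ = 7−6 = 1  ← one
positions of the first 7 ones: 2 5 8 10 13 16 18


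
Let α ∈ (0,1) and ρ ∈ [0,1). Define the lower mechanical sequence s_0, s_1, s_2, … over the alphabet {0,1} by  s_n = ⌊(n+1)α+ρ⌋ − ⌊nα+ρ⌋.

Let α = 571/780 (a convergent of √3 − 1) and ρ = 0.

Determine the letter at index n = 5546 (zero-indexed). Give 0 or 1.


1

(n+1)α + ρ = (5547·571) / 780 = 3167337/780
nα + ρ     = (5546·571) / 780 = 3166766/780
⌊3167337/780⌋ = 4060,  ⌊3166766/780⌋ = 4059
s_{5546} = 4060 − 4059 = 1


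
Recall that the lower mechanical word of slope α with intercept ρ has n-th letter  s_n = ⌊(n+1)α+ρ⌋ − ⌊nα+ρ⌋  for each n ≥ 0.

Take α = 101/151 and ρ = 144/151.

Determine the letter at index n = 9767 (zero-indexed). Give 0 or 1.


(n+1)α + ρ = (9768·101 + 144) / 151 = 986712/151
nα + ρ     = (9767·101 + 144) / 151 = 986611/151
⌊986712/151⌋ = 6534,  ⌊986611/151⌋ = 6533
s_{9767} = 6534 − 6533 = 1

1


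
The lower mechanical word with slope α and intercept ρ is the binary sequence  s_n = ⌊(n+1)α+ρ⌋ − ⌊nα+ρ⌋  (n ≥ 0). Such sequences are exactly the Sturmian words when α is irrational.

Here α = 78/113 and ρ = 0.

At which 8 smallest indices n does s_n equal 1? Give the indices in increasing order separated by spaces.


1 2 4 5 7 8 10 11

n=0: ⌊78/113⌋−⌊0/113⌋ = 0−0 = 0
n=1: ⌊156/113⌋−⌊78/113⌋ = 1−0 = 1  ← one
n=2: ⌊234/113⌋−⌊156/113⌋ = 2−1 = 1  ← one
n=3: ⌊312/113⌋−⌊234/113⌋ = 2−2 = 0
n=4: ⌊390/113⌋−⌊312/113⌋ = 3−2 = 1  ← one
n=5: ⌊468/113⌋−⌊390/113⌋ = 4−3 = 1  ← one
n=6: ⌊546/113⌋−⌊468/113⌋ = 4−4 = 0
n=7: ⌊624/113⌋−⌊546/113⌋ = 5−4 = 1  ← one
n=8: ⌊702/113⌋−⌊624/113⌋ = 6−5 = 1  ← one
n=9: ⌊780/113⌋−⌊702/113⌋ = 6−6 = 0
n=10: ⌊858/113⌋−⌊780/113⌋ = 7−6 = 1  ← one
n=11: ⌊936/113⌋−⌊858/113⌋ = 8−7 = 1  ← one
positions of the first 8 ones: 1 2 4 5 7 8 10 11


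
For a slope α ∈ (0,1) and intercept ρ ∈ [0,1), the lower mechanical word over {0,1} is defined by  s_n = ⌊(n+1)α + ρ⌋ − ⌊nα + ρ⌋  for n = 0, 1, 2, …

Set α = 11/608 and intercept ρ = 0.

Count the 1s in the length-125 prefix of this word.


2

#1s = Σ_{n=0}^{124} s_n = Σ_{n=0}^{124} (⌊(n+1)α+ρ⌋ − ⌊nα+ρ⌋)
the sum telescopes: every ⌊nα+ρ⌋ with 0 < n < 125 appears once with + and once with −, leaving ⌊125α+ρ⌋ − ⌊0·α+ρ⌋
125α + ρ = (125·11) / 608 = 1375/608
ρ = 0/608
⌊1375/608⌋ = 2,  ⌊0/608⌋ = 0
#1s = 2 − 0 = 2


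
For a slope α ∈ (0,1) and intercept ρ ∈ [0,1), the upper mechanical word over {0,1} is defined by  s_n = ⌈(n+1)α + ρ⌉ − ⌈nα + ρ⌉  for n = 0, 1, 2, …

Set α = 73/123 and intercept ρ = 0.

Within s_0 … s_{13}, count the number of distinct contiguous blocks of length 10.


t_n = ⌈(n·73)/123⌉ for n = 0 … 14:
  n=0…9: ⌈0/123⌉=0 ⌈73/123⌉=1 ⌈146/123⌉=2 ⌈219/123⌉=2 ⌈292/123⌉=3 ⌈365/123⌉=3 ⌈438/123⌉=4 ⌈511/123⌉=5 ⌈584/123⌉=5 ⌈657/123⌉=6
  n=10…14: ⌈730/123⌉=6 ⌈803/123⌉=7 ⌈876/123⌉=8 ⌈949/123⌉=8 ⌈1022/123⌉=9
s_n = t_(n+1) − t_n for n = 0 … 13 gives
prefix = 11010110101101
slide a length-10 window over [0..9] … [4..13] (5 windows); first occurrence of each distinct factor:
  [  0..  9] 1101011010
  [  1.. 10] 1010110101
  [  2.. 11] 0101101011
  [  3.. 12] 1011010110
  [  4.. 13] 0110101101
distinct factors: {0101101011, 0110101101, 1010110101, 1011010110, 1101011010}
count = 5  (Sturmian bound for length 10 is 11)

5


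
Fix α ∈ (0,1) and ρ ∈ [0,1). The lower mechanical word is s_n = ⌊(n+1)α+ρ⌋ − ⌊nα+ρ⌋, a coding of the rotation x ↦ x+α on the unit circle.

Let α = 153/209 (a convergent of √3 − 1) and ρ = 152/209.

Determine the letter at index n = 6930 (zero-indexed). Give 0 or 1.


(n+1)α + ρ = (6931·153 + 152) / 209 = 1060595/209
nα + ρ     = (6930·153 + 152) / 209 = 1060442/209
⌊1060595/209⌋ = 5074,  ⌊1060442/209⌋ = 5073
s_{6930} = 5074 − 5073 = 1

1


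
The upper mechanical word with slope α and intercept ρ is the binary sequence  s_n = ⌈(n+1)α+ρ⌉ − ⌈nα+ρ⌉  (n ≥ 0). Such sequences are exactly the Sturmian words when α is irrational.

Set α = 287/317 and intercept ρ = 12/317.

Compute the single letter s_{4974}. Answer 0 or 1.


1

(n+1)α + ρ = (4975·287 + 12) / 317 = 1427837/317
nα + ρ     = (4974·287 + 12) / 317 = 1427550/317
⌈1427837/317⌉ = 4505,  ⌈1427550/317⌉ = 4504
s_{4974} = 4505 − 4504 = 1


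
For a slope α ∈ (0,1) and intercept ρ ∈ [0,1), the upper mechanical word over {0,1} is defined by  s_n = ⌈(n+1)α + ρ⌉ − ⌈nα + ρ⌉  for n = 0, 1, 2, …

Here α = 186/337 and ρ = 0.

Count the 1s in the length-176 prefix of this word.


98

#1s = Σ_{n=0}^{175} s_n = Σ_{n=0}^{175} (⌈(n+1)α+ρ⌉ − ⌈nα+ρ⌉)
the sum telescopes: every ⌈nα+ρ⌉ with 0 < n < 176 appears once with + and once with −, leaving ⌈176α+ρ⌉ − ⌈0·α+ρ⌉
176α + ρ = (176·186) / 337 = 32736/337
ρ = 0/337
⌈32736/337⌉ = 98,  ⌈0/337⌉ = 0
#1s = 98 − 0 = 98


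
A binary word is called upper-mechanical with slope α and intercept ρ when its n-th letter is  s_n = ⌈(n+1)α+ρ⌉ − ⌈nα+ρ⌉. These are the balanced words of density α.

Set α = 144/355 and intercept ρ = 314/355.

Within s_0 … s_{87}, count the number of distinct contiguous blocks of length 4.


5

t_n = ⌈(n·144+314)/355⌉ for n = 0 … 88:
  n=0…9: ⌈314/355⌉=1 ⌈458/355⌉=2 ⌈602/355⌉=2 ⌈746/355⌉=3 ⌈890/355⌉=3 ⌈1034/355⌉=3 ⌈1178/355⌉=4 ⌈1322/355⌉=4 ⌈1466/355⌉=5 ⌈1610/355⌉=5
  n=10…19: ⌈1754/355⌉=5 ⌈1898/355⌉=6 ⌈2042/355⌉=6 ⌈2186/355⌉=7 ⌈2330/355⌉=7 ⌈2474/355⌉=7 ⌈2618/355⌉=8 ⌈2762/355⌉=8 ⌈2906/355⌉=9 ⌈3050/355⌉=9
  n=20…29: ⌈3194/355⌉=9 ⌈3338/355⌉=10 ⌈3482/355⌉=10 ⌈3626/355⌉=11 ⌈3770/355⌉=11 ⌈3914/355⌉=12 ⌈4058/355⌉=12 ⌈4202/355⌉=12 ⌈4346/355⌉=13 ⌈4490/355⌉=13
  n=30…39: ⌈4634/355⌉=14 ⌈4778/355⌉=14 ⌈4922/355⌉=14 ⌈5066/355⌉=15 ⌈5210/355⌉=15 ⌈5354/355⌉=16 ⌈5498/355⌉=16 ⌈5642/355⌉=16 ⌈5786/355⌉=17 ⌈5930/355⌉=17
  n=40…49: ⌈6074/355⌉=18 ⌈6218/355⌉=18 ⌈6362/355⌉=18 ⌈6506/355⌉=19 ⌈6650/355⌉=19 ⌈6794/355⌉=20 ⌈6938/355⌉=20 ⌈7082/355⌉=20 ⌈7226/355⌉=21 ⌈7370/355⌉=21
  n=50…59: ⌈7514/355⌉=22 ⌈7658/355⌉=22 ⌈7802/355⌉=22 ⌈7946/355⌉=23 ⌈8090/355⌉=23 ⌈8234/355⌉=24 ⌈8378/355⌉=24 ⌈8522/355⌉=25 ⌈8666/355⌉=25 ⌈8810/355⌉=25
  n=60…69: ⌈8954/355⌉=26 ⌈9098/355⌉=26 ⌈9242/355⌉=27 ⌈9386/355⌉=27 ⌈9530/355⌉=27 ⌈9674/355⌉=28 ⌈9818/355⌉=28 ⌈9962/355⌉=29 ⌈10106/355⌉=29 ⌈10250/355⌉=29
  n=70…79: ⌈10394/355⌉=30 ⌈10538/355⌉=30 ⌈10682/355⌉=31 ⌈10826/355⌉=31 ⌈10970/355⌉=31 ⌈11114/355⌉=32 ⌈11258/355⌉=32 ⌈11402/355⌉=33 ⌈11546/355⌉=33 ⌈11690/355⌉=33
  n=80…88: ⌈11834/355⌉=34 ⌈11978/355⌉=34 ⌈12122/355⌉=35 ⌈12266/355⌉=35 ⌈12410/355⌉=35 ⌈12554/355⌉=36 ⌈12698/355⌉=36 ⌈12842/355⌉=37 ⌈12986/355⌉=37
s_n = t_(n+1) − t_n for n = 0 … 87 gives
prefix = 1010010100101001010010101001010010100101001010010100101010010100101001010010100101001010
slide a length-4 window over [0..3] … [84..87] (85 windows); first occurrence of each distinct factor:
  [  0..  3] 1010
  [  1..  4] 0100
  [  2..  5] 1001
  [  3..  6] 0010
  [  4..  7] 0101
  (the other 80 windows repeat one of these)
distinct factors: {0010, 0100, 0101, 1001, 1010}
count = 5  (Sturmian bound for length 4 is 5)


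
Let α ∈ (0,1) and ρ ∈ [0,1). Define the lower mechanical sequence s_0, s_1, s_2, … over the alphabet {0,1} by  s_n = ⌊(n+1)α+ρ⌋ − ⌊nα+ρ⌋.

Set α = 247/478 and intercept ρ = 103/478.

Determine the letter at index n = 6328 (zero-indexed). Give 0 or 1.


(n+1)α + ρ = (6329·247 + 103) / 478 = 1563366/478
nα + ρ     = (6328·247 + 103) / 478 = 1563119/478
⌊1563366/478⌋ = 3270,  ⌊1563119/478⌋ = 3270
s_{6328} = 3270 − 3270 = 0

0


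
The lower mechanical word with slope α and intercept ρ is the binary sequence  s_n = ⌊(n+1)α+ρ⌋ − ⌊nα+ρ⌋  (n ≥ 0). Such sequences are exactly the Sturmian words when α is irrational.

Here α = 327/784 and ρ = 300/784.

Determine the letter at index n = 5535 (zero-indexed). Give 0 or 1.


1

(n+1)α + ρ = (5536·327 + 300) / 784 = 1810572/784
nα + ρ     = (5535·327 + 300) / 784 = 1810245/784
⌊1810572/784⌋ = 2309,  ⌊1810245/784⌋ = 2308
s_{5535} = 2309 − 2308 = 1


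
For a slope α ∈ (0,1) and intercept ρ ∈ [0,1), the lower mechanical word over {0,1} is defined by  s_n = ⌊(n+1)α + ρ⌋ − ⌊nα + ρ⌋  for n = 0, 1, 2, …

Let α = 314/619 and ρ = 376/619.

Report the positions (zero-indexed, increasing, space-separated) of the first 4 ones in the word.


n=0: ⌊690/619⌋−⌊376/619⌋ = 1−0 = 1  ← one
n=1: ⌊1004/619⌋−⌊690/619⌋ = 1−1 = 0
n=2: ⌊1318/619⌋−⌊1004/619⌋ = 2−1 = 1  ← one
n=3: ⌊1632/619⌋−⌊1318/619⌋ = 2−2 = 0
n=4: ⌊1946/619⌋−⌊1632/619⌋ = 3−2 = 1  ← one
n=5: ⌊2260/619⌋−⌊1946/619⌋ = 3−3 = 0
n=6: ⌊2574/619⌋−⌊2260/619⌋ = 4−3 = 1  ← one
positions of the first 4 ones: 0 2 4 6

0 2 4 6


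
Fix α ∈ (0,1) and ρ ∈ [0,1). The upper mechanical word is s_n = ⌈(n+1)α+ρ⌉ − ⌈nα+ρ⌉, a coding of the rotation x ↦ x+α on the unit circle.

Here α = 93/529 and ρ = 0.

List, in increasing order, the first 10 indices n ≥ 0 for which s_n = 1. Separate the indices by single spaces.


n=0: ⌈93/529⌉−⌈0/529⌉ = 1−0 = 1  ← one
n=1: ⌈186/529⌉−⌈93/529⌉ = 1−1 = 0
n=2: ⌈279/529⌉−⌈186/529⌉ = 1−1 = 0
n=3: ⌈372/529⌉−⌈279/529⌉ = 1−1 = 0
n=4: ⌈465/529⌉−⌈372/529⌉ = 1−1 = 0
n=5: ⌈558/529⌉−⌈465/529⌉ = 2−1 = 1  ← one
n=6: ⌈651/529⌉−⌈558/529⌉ = 2−2 = 0
n=7: ⌈744/529⌉−⌈651/529⌉ = 2−2 = 0
n=8: ⌈837/529⌉−⌈744/529⌉ = 2−2 = 0
n=9: ⌈930/529⌉−⌈837/529⌉ = 2−2 = 0
n=10: ⌈1023/529⌉−⌈930/529⌉ = 2−2 = 0
n=11: ⌈1116/529⌉−⌈1023/529⌉ = 3−2 = 1  ← one
n=12: ⌈1209/529⌉−⌈1116/529⌉ = 3−3 = 0
n=13: ⌈1302/529⌉−⌈1209/529⌉ = 3−3 = 0
n=14: ⌈1395/529⌉−⌈1302/529⌉ = 3−3 = 0
n=15: ⌈1488/529⌉−⌈1395/529⌉ = 3−3 = 0
n=16: ⌈1581/529⌉−⌈1488/529⌉ = 3−3 = 0
n=17: ⌈1674/529⌉−⌈1581/529⌉ = 4−3 = 1  ← one
n=18: ⌈1767/529⌉−⌈1674/529⌉ = 4−4 = 0
n=19: ⌈1860/529⌉−⌈1767/529⌉ = 4−4 = 0
n=20: ⌈1953/529⌉−⌈1860/529⌉ = 4−4 = 0
n=21: ⌈2046/529⌉−⌈1953/529⌉ = 4−4 = 0
n=22: ⌈2139/529⌉−⌈2046/529⌉ = 5−4 = 1  ← one
n=23: ⌈2232/529⌉−⌈2139/529⌉ = 5−5 = 0
n=24: ⌈2325/529⌉−⌈2232/529⌉ = 5−5 = 0
n=25: ⌈2418/529⌉−⌈2325/529⌉ = 5−5 = 0
n=26: ⌈2511/529⌉−⌈2418/529⌉ = 5−5 = 0
n=27: ⌈2604/529⌉−⌈2511/529⌉ = 5−5 = 0
n=28: ⌈2697/529⌉−⌈2604/529⌉ = 6−5 = 1  ← one
n=29: ⌈2790/529⌉−⌈2697/529⌉ = 6−6 = 0
n=30: ⌈2883/529⌉−⌈2790/529⌉ = 6−6 = 0
n=31: ⌈2976/529⌉−⌈2883/529⌉ = 6−6 = 0
n=32: ⌈3069/529⌉−⌈2976/529⌉ = 6−6 = 0
n=33: ⌈3162/529⌉−⌈3069/529⌉ = 6−6 = 0
n=34: ⌈3255/529⌉−⌈3162/529⌉ = 7−6 = 1  ← one
n=35: ⌈3348/529⌉−⌈3255/529⌉ = 7−7 = 0
n=36: ⌈3441/529⌉−⌈3348/529⌉ = 7−7 = 0
n=37: ⌈3534/529⌉−⌈3441/529⌉ = 7−7 = 0
n=38: ⌈3627/529⌉−⌈3534/529⌉ = 7−7 = 0
n=39: ⌈3720/529⌉−⌈3627/529⌉ = 8−7 = 1  ← one
n=40: ⌈3813/529⌉−⌈3720/529⌉ = 8−8 = 0
n=41: ⌈3906/529⌉−⌈3813/529⌉ = 8−8 = 0
n=42: ⌈3999/529⌉−⌈3906/529⌉ = 8−8 = 0
n=43: ⌈4092/529⌉−⌈3999/529⌉ = 8−8 = 0
n=44: ⌈4185/529⌉−⌈4092/529⌉ = 8−8 = 0
n=45: ⌈4278/529⌉−⌈4185/529⌉ = 9−8 = 1  ← one
n=46: ⌈4371/529⌉−⌈4278/529⌉ = 9−9 = 0
n=47: ⌈4464/529⌉−⌈4371/529⌉ = 9−9 = 0
n=48: ⌈4557/529⌉−⌈4464/529⌉ = 9−9 = 0
n=49: ⌈4650/529⌉−⌈4557/529⌉ = 9−9 = 0
n=50: ⌈4743/529⌉−⌈4650/529⌉ = 9−9 = 0
n=51: ⌈4836/529⌉−⌈4743/529⌉ = 10−9 = 1  ← one
positions of the first 10 ones: 0 5 11 17 22 28 34 39 45 51

0 5 11 17 22 28 34 39 45 51


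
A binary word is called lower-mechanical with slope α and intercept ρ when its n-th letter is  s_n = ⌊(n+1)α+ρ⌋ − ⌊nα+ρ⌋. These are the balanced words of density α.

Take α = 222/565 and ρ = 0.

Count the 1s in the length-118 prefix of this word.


#1s = Σ_{n=0}^{117} s_n = Σ_{n=0}^{117} (⌊(n+1)α+ρ⌋ − ⌊nα+ρ⌋)
the sum telescopes: every ⌊nα+ρ⌋ with 0 < n < 118 appears once with + and once with −, leaving ⌊118α+ρ⌋ − ⌊0·α+ρ⌋
118α + ρ = (118·222) / 565 = 26196/565
ρ = 0/565
⌊26196/565⌋ = 46,  ⌊0/565⌋ = 0
#1s = 46 − 0 = 46

46


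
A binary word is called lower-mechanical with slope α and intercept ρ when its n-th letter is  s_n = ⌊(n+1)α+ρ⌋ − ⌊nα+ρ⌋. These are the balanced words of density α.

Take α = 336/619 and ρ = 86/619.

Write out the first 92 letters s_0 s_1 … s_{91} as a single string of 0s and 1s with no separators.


n=0: ⌊(1·336+86)/619⌋ − ⌊(0·336+86)/619⌋ = ⌊422/619⌋ − ⌊86/619⌋ = 0 − 0 = 0
n=1: ⌊(2·336+86)/619⌋ − ⌊(1·336+86)/619⌋ = ⌊758/619⌋ − ⌊422/619⌋ = 1 − 0 = 1
n=2: ⌊(3·336+86)/619⌋ − ⌊(2·336+86)/619⌋ = ⌊1094/619⌋ − ⌊758/619⌋ = 1 − 1 = 0
n=3: ⌊(4·336+86)/619⌋ − ⌊(3·336+86)/619⌋ = ⌊1430/619⌋ − ⌊1094/619⌋ = 2 − 1 = 1
n=4: ⌊(5·336+86)/619⌋ − ⌊(4·336+86)/619⌋ = ⌊1766/619⌋ − ⌊1430/619⌋ = 2 − 2 = 0
n=5: ⌊(6·336+86)/619⌋ − ⌊(5·336+86)/619⌋ = ⌊2102/619⌋ − ⌊1766/619⌋ = 3 − 2 = 1
n=6: ⌊(7·336+86)/619⌋ − ⌊(6·336+86)/619⌋ = ⌊2438/619⌋ − ⌊2102/619⌋ = 3 − 3 = 0
n=7: ⌊(8·336+86)/619⌋ − ⌊(7·336+86)/619⌋ = ⌊2774/619⌋ − ⌊2438/619⌋ = 4 − 3 = 1
n=8: ⌊(9·336+86)/619⌋ − ⌊(8·336+86)/619⌋ = ⌊3110/619⌋ − ⌊2774/619⌋ = 5 − 4 = 1
n=9: ⌊(10·336+86)/619⌋ − ⌊(9·336+86)/619⌋ = ⌊3446/619⌋ − ⌊3110/619⌋ = 5 − 5 = 0
n=10: ⌊(11·336+86)/619⌋ − ⌊(10·336+86)/619⌋ = ⌊3782/619⌋ − ⌊3446/619⌋ = 6 − 5 = 1
n=11: ⌊(12·336+86)/619⌋ − ⌊(11·336+86)/619⌋ = ⌊4118/619⌋ − ⌊3782/619⌋ = 6 − 6 = 0
n=12: ⌊(13·336+86)/619⌋ − ⌊(12·336+86)/619⌋ = ⌊4454/619⌋ − ⌊4118/619⌋ = 7 − 6 = 1
n=13: ⌊(14·336+86)/619⌋ − ⌊(13·336+86)/619⌋ = ⌊4790/619⌋ − ⌊4454/619⌋ = 7 − 7 = 0
n=14: ⌊(15·336+86)/619⌋ − ⌊(14·336+86)/619⌋ = ⌊5126/619⌋ − ⌊4790/619⌋ = 8 − 7 = 1
n=15: ⌊(16·336+86)/619⌋ − ⌊(15·336+86)/619⌋ = ⌊5462/619⌋ − ⌊5126/619⌋ = 8 − 8 = 0
n=16: ⌊(17·336+86)/619⌋ − ⌊(16·336+86)/619⌋ = ⌊5798/619⌋ − ⌊5462/619⌋ = 9 − 8 = 1
n=17: ⌊(18·336+86)/619⌋ − ⌊(17·336+86)/619⌋ = ⌊6134/619⌋ − ⌊5798/619⌋ = 9 − 9 = 0
n=18: ⌊(19·336+86)/619⌋ − ⌊(18·336+86)/619⌋ = ⌊6470/619⌋ − ⌊6134/619⌋ = 10 − 9 = 1
n=19: ⌊(20·336+86)/619⌋ − ⌊(19·336+86)/619⌋ = ⌊6806/619⌋ − ⌊6470/619⌋ = 10 − 10 = 0
n=20: ⌊(21·336+86)/619⌋ − ⌊(20·336+86)/619⌋ = ⌊7142/619⌋ − ⌊6806/619⌋ = 11 − 10 = 1
n=21: ⌊(22·336+86)/619⌋ − ⌊(21·336+86)/619⌋ = ⌊7478/619⌋ − ⌊7142/619⌋ = 12 − 11 = 1
n=22: ⌊(23·336+86)/619⌋ − ⌊(22·336+86)/619⌋ = ⌊7814/619⌋ − ⌊7478/619⌋ = 12 − 12 = 0
n=23: ⌊(24·336+86)/619⌋ − ⌊(23·336+86)/619⌋ = ⌊8150/619⌋ − ⌊7814/619⌋ = 13 − 12 = 1
n=24: ⌊(25·336+86)/619⌋ − ⌊(24·336+86)/619⌋ = ⌊8486/619⌋ − ⌊8150/619⌋ = 13 − 13 = 0
n=25: ⌊(26·336+86)/619⌋ − ⌊(25·336+86)/619⌋ = ⌊8822/619⌋ − ⌊8486/619⌋ = 14 − 13 = 1
n=26: ⌊(27·336+86)/619⌋ − ⌊(26·336+86)/619⌋ = ⌊9158/619⌋ − ⌊8822/619⌋ = 14 − 14 = 0
n=27: ⌊(28·336+86)/619⌋ − ⌊(27·336+86)/619⌋ = ⌊9494/619⌋ − ⌊9158/619⌋ = 15 − 14 = 1
n=28: ⌊(29·336+86)/619⌋ − ⌊(28·336+86)/619⌋ = ⌊9830/619⌋ − ⌊9494/619⌋ = 15 − 15 = 0
n=29: ⌊(30·336+86)/619⌋ − ⌊(29·336+86)/619⌋ = ⌊10166/619⌋ − ⌊9830/619⌋ = 16 − 15 = 1
n=30: ⌊(31·336+86)/619⌋ − ⌊(30·336+86)/619⌋ = ⌊10502/619⌋ − ⌊10166/619⌋ = 16 − 16 = 0
n=31: ⌊(32·336+86)/619⌋ − ⌊(31·336+86)/619⌋ = ⌊10838/619⌋ − ⌊10502/619⌋ = 17 − 16 = 1
n=32: ⌊(33·336+86)/619⌋ − ⌊(32·336+86)/619⌋ = ⌊11174/619⌋ − ⌊10838/619⌋ = 18 − 17 = 1
n=33: ⌊(34·336+86)/619⌋ − ⌊(33·336+86)/619⌋ = ⌊11510/619⌋ − ⌊11174/619⌋ = 18 − 18 = 0
n=34: ⌊(35·336+86)/619⌋ − ⌊(34·336+86)/619⌋ = ⌊11846/619⌋ − ⌊11510/619⌋ = 19 − 18 = 1
n=35: ⌊(36·336+86)/619⌋ − ⌊(35·336+86)/619⌋ = ⌊12182/619⌋ − ⌊11846/619⌋ = 19 − 19 = 0
n=36: ⌊(37·336+86)/619⌋ − ⌊(36·336+86)/619⌋ = ⌊12518/619⌋ − ⌊12182/619⌋ = 20 − 19 = 1
n=37: ⌊(38·336+86)/619⌋ − ⌊(37·336+86)/619⌋ = ⌊12854/619⌋ − ⌊12518/619⌋ = 20 − 20 = 0
n=38: ⌊(39·336+86)/619⌋ − ⌊(38·336+86)/619⌋ = ⌊13190/619⌋ − ⌊12854/619⌋ = 21 − 20 = 1
n=39: ⌊(40·336+86)/619⌋ − ⌊(39·336+86)/619⌋ = ⌊13526/619⌋ − ⌊13190/619⌋ = 21 − 21 = 0
n=40: ⌊(41·336+86)/619⌋ − ⌊(40·336+86)/619⌋ = ⌊13862/619⌋ − ⌊13526/619⌋ = 22 − 21 = 1
n=41: ⌊(42·336+86)/619⌋ − ⌊(41·336+86)/619⌋ = ⌊14198/619⌋ − ⌊13862/619⌋ = 22 − 22 = 0
n=42: ⌊(43·336+86)/619⌋ − ⌊(42·336+86)/619⌋ = ⌊14534/619⌋ − ⌊14198/619⌋ = 23 − 22 = 1
n=43: ⌊(44·336+86)/619⌋ − ⌊(43·336+86)/619⌋ = ⌊14870/619⌋ − ⌊14534/619⌋ = 24 − 23 = 1
n=44: ⌊(45·336+86)/619⌋ − ⌊(44·336+86)/619⌋ = ⌊15206/619⌋ − ⌊14870/619⌋ = 24 − 24 = 0
n=45: ⌊(46·336+86)/619⌋ − ⌊(45·336+86)/619⌋ = ⌊15542/619⌋ − ⌊15206/619⌋ = 25 − 24 = 1
n=46: ⌊(47·336+86)/619⌋ − ⌊(46·336+86)/619⌋ = ⌊15878/619⌋ − ⌊15542/619⌋ = 25 − 25 = 0
n=47: ⌊(48·336+86)/619⌋ − ⌊(47·336+86)/619⌋ = ⌊16214/619⌋ − ⌊15878/619⌋ = 26 − 25 = 1
n=48: ⌊(49·336+86)/619⌋ − ⌊(48·336+86)/619⌋ = ⌊16550/619⌋ − ⌊16214/619⌋ = 26 − 26 = 0
n=49: ⌊(50·336+86)/619⌋ − ⌊(49·336+86)/619⌋ = ⌊16886/619⌋ − ⌊16550/619⌋ = 27 − 26 = 1
n=50: ⌊(51·336+86)/619⌋ − ⌊(50·336+86)/619⌋ = ⌊17222/619⌋ − ⌊16886/619⌋ = 27 − 27 = 0
n=51: ⌊(52·336+86)/619⌋ − ⌊(51·336+86)/619⌋ = ⌊17558/619⌋ − ⌊17222/619⌋ = 28 − 27 = 1
n=52: ⌊(53·336+86)/619⌋ − ⌊(52·336+86)/619⌋ = ⌊17894/619⌋ − ⌊17558/619⌋ = 28 − 28 = 0
n=53: ⌊(54·336+86)/619⌋ − ⌊(53·336+86)/619⌋ = ⌊18230/619⌋ − ⌊17894/619⌋ = 29 − 28 = 1
n=54: ⌊(55·336+86)/619⌋ − ⌊(54·336+86)/619⌋ = ⌊18566/619⌋ − ⌊18230/619⌋ = 29 − 29 = 0
n=55: ⌊(56·336+86)/619⌋ − ⌊(55·336+86)/619⌋ = ⌊18902/619⌋ − ⌊18566/619⌋ = 30 − 29 = 1
n=56: ⌊(57·336+86)/619⌋ − ⌊(56·336+86)/619⌋ = ⌊19238/619⌋ − ⌊18902/619⌋ = 31 − 30 = 1
n=57: ⌊(58·336+86)/619⌋ − ⌊(57·336+86)/619⌋ = ⌊19574/619⌋ − ⌊19238/619⌋ = 31 − 31 = 0
n=58: ⌊(59·336+86)/619⌋ − ⌊(58·336+86)/619⌋ = ⌊19910/619⌋ − ⌊19574/619⌋ = 32 − 31 = 1
n=59: ⌊(60·336+86)/619⌋ − ⌊(59·336+86)/619⌋ = ⌊20246/619⌋ − ⌊19910/619⌋ = 32 − 32 = 0
n=60: ⌊(61·336+86)/619⌋ − ⌊(60·336+86)/619⌋ = ⌊20582/619⌋ − ⌊20246/619⌋ = 33 − 32 = 1
n=61: ⌊(62·336+86)/619⌋ − ⌊(61·336+86)/619⌋ = ⌊20918/619⌋ − ⌊20582/619⌋ = 33 − 33 = 0
n=62: ⌊(63·336+86)/619⌋ − ⌊(62·336+86)/619⌋ = ⌊21254/619⌋ − ⌊20918/619⌋ = 34 − 33 = 1
n=63: ⌊(64·336+86)/619⌋ − ⌊(63·336+86)/619⌋ = ⌊21590/619⌋ − ⌊21254/619⌋ = 34 − 34 = 0
n=64: ⌊(65·336+86)/619⌋ − ⌊(64·336+86)/619⌋ = ⌊21926/619⌋ − ⌊21590/619⌋ = 35 − 34 = 1
n=65: ⌊(66·336+86)/619⌋ − ⌊(65·336+86)/619⌋ = ⌊22262/619⌋ − ⌊21926/619⌋ = 35 − 35 = 0
n=66: ⌊(67·336+86)/619⌋ − ⌊(66·336+86)/619⌋ = ⌊22598/619⌋ − ⌊22262/619⌋ = 36 − 35 = 1
n=67: ⌊(68·336+86)/619⌋ − ⌊(67·336+86)/619⌋ = ⌊22934/619⌋ − ⌊22598/619⌋ = 37 − 36 = 1
n=68: ⌊(69·336+86)/619⌋ − ⌊(68·336+86)/619⌋ = ⌊23270/619⌋ − ⌊22934/619⌋ = 37 − 37 = 0
n=69: ⌊(70·336+86)/619⌋ − ⌊(69·336+86)/619⌋ = ⌊23606/619⌋ − ⌊23270/619⌋ = 38 − 37 = 1
n=70: ⌊(71·336+86)/619⌋ − ⌊(70·336+86)/619⌋ = ⌊23942/619⌋ − ⌊23606/619⌋ = 38 − 38 = 0
n=71: ⌊(72·336+86)/619⌋ − ⌊(71·336+86)/619⌋ = ⌊24278/619⌋ − ⌊23942/619⌋ = 39 − 38 = 1
n=72: ⌊(73·336+86)/619⌋ − ⌊(72·336+86)/619⌋ = ⌊24614/619⌋ − ⌊24278/619⌋ = 39 − 39 = 0
n=73: ⌊(74·336+86)/619⌋ − ⌊(73·336+86)/619⌋ = ⌊24950/619⌋ − ⌊24614/619⌋ = 40 − 39 = 1
n=74: ⌊(75·336+86)/619⌋ − ⌊(74·336+86)/619⌋ = ⌊25286/619⌋ − ⌊24950/619⌋ = 40 − 40 = 0
n=75: ⌊(76·336+86)/619⌋ − ⌊(75·336+86)/619⌋ = ⌊25622/619⌋ − ⌊25286/619⌋ = 41 − 40 = 1
n=76: ⌊(77·336+86)/619⌋ − ⌊(76·336+86)/619⌋ = ⌊25958/619⌋ − ⌊25622/619⌋ = 41 − 41 = 0
n=77: ⌊(78·336+86)/619⌋ − ⌊(77·336+86)/619⌋ = ⌊26294/619⌋ − ⌊25958/619⌋ = 42 − 41 = 1
n=78: ⌊(79·336+86)/619⌋ − ⌊(78·336+86)/619⌋ = ⌊26630/619⌋ − ⌊26294/619⌋ = 43 − 42 = 1
n=79: ⌊(80·336+86)/619⌋ − ⌊(79·336+86)/619⌋ = ⌊26966/619⌋ − ⌊26630/619⌋ = 43 − 43 = 0
n=80: ⌊(81·336+86)/619⌋ − ⌊(80·336+86)/619⌋ = ⌊27302/619⌋ − ⌊26966/619⌋ = 44 − 43 = 1
n=81: ⌊(82·336+86)/619⌋ − ⌊(81·336+86)/619⌋ = ⌊27638/619⌋ − ⌊27302/619⌋ = 44 − 44 = 0
n=82: ⌊(83·336+86)/619⌋ − ⌊(82·336+86)/619⌋ = ⌊27974/619⌋ − ⌊27638/619⌋ = 45 − 44 = 1
n=83: ⌊(84·336+86)/619⌋ − ⌊(83·336+86)/619⌋ = ⌊28310/619⌋ − ⌊27974/619⌋ = 45 − 45 = 0
n=84: ⌊(85·336+86)/619⌋ − ⌊(84·336+86)/619⌋ = ⌊28646/619⌋ − ⌊28310/619⌋ = 46 − 45 = 1
n=85: ⌊(86·336+86)/619⌋ − ⌊(85·336+86)/619⌋ = ⌊28982/619⌋ − ⌊28646/619⌋ = 46 − 46 = 0
n=86: ⌊(87·336+86)/619⌋ − ⌊(86·336+86)/619⌋ = ⌊29318/619⌋ − ⌊28982/619⌋ = 47 − 46 = 1
n=87: ⌊(88·336+86)/619⌋ − ⌊(87·336+86)/619⌋ = ⌊29654/619⌋ − ⌊29318/619⌋ = 47 − 47 = 0
n=88: ⌊(89·336+86)/619⌋ − ⌊(88·336+86)/619⌋ = ⌊29990/619⌋ − ⌊29654/619⌋ = 48 − 47 = 1
n=89: ⌊(90·336+86)/619⌋ − ⌊(89·336+86)/619⌋ = ⌊30326/619⌋ − ⌊29990/619⌋ = 48 − 48 = 0
n=90: ⌊(91·336+86)/619⌋ − ⌊(90·336+86)/619⌋ = ⌊30662/619⌋ − ⌊30326/619⌋ = 49 − 48 = 1
n=91: ⌊(92·336+86)/619⌋ − ⌊(91·336+86)/619⌋ = ⌊30998/619⌋ − ⌊30662/619⌋ = 50 − 49 = 1

01010101101010101010110101010101101010101011010101010101101010101011010101010110101010101011


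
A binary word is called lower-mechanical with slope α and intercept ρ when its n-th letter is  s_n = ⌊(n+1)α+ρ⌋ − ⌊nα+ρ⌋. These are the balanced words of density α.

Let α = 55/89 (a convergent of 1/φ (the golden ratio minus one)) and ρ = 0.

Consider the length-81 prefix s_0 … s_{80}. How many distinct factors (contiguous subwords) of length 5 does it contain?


t_n = ⌊(n·55)/89⌋ for n = 0 … 81:
  n=0…9: ⌊0/89⌋=0 ⌊55/89⌋=0 ⌊110/89⌋=1 ⌊165/89⌋=1 ⌊220/89⌋=2 ⌊275/89⌋=3 ⌊330/89⌋=3 ⌊385/89⌋=4 ⌊440/89⌋=4 ⌊495/89⌋=5
  n=10…19: ⌊550/89⌋=6 ⌊605/89⌋=6 ⌊660/89⌋=7 ⌊715/89⌋=8 ⌊770/89⌋=8 ⌊825/89⌋=9 ⌊880/89⌋=9 ⌊935/89⌋=10 ⌊990/89⌋=11 ⌊1045/89⌋=11
  n=20…29: ⌊1100/89⌋=12 ⌊1155/89⌋=12 ⌊1210/89⌋=13 ⌊1265/89⌋=14 ⌊1320/89⌋=14 ⌊1375/89⌋=15 ⌊1430/89⌋=16 ⌊1485/89⌋=16 ⌊1540/89⌋=17 ⌊1595/89⌋=17
  n=30…39: ⌊1650/89⌋=18 ⌊1705/89⌋=19 ⌊1760/89⌋=19 ⌊1815/89⌋=20 ⌊1870/89⌋=21 ⌊1925/89⌋=21 ⌊1980/89⌋=22 ⌊2035/89⌋=22 ⌊2090/89⌋=23 ⌊2145/89⌋=24
  n=40…49: ⌊2200/89⌋=24 ⌊2255/89⌋=25 ⌊2310/89⌋=25 ⌊2365/89⌋=26 ⌊2420/89⌋=27 ⌊2475/89⌋=27 ⌊2530/89⌋=28 ⌊2585/89⌋=29 ⌊2640/89⌋=29 ⌊2695/89⌋=30
  n=50…59: ⌊2750/89⌋=30 ⌊2805/89⌋=31 ⌊2860/89⌋=32 ⌊2915/89⌋=32 ⌊2970/89⌋=33 ⌊3025/89⌋=33 ⌊3080/89⌋=34 ⌊3135/89⌋=35 ⌊3190/89⌋=35 ⌊3245/89⌋=36
  n=60…69: ⌊3300/89⌋=37 ⌊3355/89⌋=37 ⌊3410/89⌋=38 ⌊3465/89⌋=38 ⌊3520/89⌋=39 ⌊3575/89⌋=40 ⌊3630/89⌋=40 ⌊3685/89⌋=41 ⌊3740/89⌋=42 ⌊3795/89⌋=42
  n=70…79: ⌊3850/89⌋=43 ⌊3905/89⌋=43 ⌊3960/89⌋=44 ⌊4015/89⌋=45 ⌊4070/89⌋=45 ⌊4125/89⌋=46 ⌊4180/89⌋=46 ⌊4235/89⌋=47 ⌊4290/89⌋=48 ⌊4345/89⌋=48
  n=80…81: ⌊4400/89⌋=49 ⌊4455/89⌋=50
s_n = t_(n+1) − t_n for n = 0 … 80 gives
prefix = 010110101101101011010110110101101101011010110110101101011011010110110101101011011
slide a length-5 window over [0..4] … [76..80] (77 windows); first occurrence of each distinct factor:
  [  0..  4] 01011
  [  1..  5] 10110
  [  2..  6] 01101
  [  3..  7] 11010
  [  4..  8] 10101
  [  8.. 12] 11011
  (the other 71 windows repeat one of these)
distinct factors: {01011, 01101, 10101, 10110, 11010, 11011}
count = 6  (Sturmian bound for length 5 is 6)

6
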